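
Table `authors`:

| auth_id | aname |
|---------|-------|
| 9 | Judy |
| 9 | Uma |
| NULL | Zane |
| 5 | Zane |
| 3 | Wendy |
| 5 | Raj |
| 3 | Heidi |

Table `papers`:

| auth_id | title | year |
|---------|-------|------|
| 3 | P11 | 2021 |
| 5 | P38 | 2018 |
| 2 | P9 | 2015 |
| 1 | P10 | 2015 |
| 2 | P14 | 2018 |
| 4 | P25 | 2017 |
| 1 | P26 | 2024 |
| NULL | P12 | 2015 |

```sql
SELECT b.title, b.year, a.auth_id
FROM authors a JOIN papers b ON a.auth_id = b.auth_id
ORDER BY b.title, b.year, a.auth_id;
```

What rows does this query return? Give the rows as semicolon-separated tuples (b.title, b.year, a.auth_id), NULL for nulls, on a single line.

(P11, 2021, 3); (P11, 2021, 3); (P38, 2018, 5); (P38, 2018, 5)

INNER JOIN keeps only pairs where the ON condition holds.
Matching on a.auth_id = b.auth_id. A NULL in a compared column never satisfies the condition.
- auth_id=9: no matching b row, dropped.
- auth_id=9: no matching b row, dropped.
- auth_id=NULL: no matching b row, dropped.
- auth_id=5: 1 matching b row(s), so 1 row(s) emitted.
- auth_id=3: 1 matching b row(s), so 1 row(s) emitted.
- auth_id=5: 1 matching b row(s), so 1 row(s) emitted.
- auth_id=3: 1 matching b row(s), so 1 row(s) emitted.
After projecting and ordering:
b.title | b.year | a.auth_id
P11 | 2021 | 3
P11 | 2021 | 3
P38 | 2018 | 5
P38 | 2018 | 5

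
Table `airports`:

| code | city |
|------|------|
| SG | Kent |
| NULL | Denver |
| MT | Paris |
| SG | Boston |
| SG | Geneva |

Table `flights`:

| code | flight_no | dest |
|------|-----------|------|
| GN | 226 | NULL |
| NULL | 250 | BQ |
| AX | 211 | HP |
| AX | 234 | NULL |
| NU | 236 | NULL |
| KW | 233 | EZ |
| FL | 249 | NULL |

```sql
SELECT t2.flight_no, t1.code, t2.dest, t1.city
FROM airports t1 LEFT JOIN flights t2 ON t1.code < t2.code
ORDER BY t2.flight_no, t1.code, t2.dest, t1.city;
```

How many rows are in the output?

LEFT JOIN keeps every row from `airports`; unmatched rows get NULL for `flights`'s columns.
Matching on t1.code < t2.code. A NULL in a compared column never satisfies the condition.
Matched pairs: 1; unmatched t1 rows kept: 4.
Total: 1 matched + 4 padded = 5 rows.

5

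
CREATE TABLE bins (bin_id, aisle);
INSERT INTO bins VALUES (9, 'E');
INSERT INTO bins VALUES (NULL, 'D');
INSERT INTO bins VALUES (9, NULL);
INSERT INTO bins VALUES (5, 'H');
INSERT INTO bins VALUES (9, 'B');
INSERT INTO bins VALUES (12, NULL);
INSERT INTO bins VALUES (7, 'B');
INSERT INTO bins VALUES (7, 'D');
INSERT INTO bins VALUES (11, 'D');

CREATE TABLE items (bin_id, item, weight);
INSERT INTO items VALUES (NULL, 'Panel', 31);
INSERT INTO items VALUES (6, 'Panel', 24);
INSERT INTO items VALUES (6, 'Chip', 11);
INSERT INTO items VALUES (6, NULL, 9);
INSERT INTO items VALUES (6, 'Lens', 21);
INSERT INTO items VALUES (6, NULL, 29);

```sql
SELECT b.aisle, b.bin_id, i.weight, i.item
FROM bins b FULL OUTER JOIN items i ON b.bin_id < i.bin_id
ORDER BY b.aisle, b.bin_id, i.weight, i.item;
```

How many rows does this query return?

14

FULL OUTER JOIN keeps every row from both sides; unmatched rows get NULL for the other side's columns.
Matching on b.bin_id < i.bin_id. A NULL in a compared column never satisfies the condition.
- b (bin_id=9) has no partner → padded with NULL.
- b (bin_id=NULL) has no partner → padded with NULL.
- b (bin_id=9) has no partner → padded with NULL.
- b (bin_id=5) pairs with 5 row(s) of i.
- b (bin_id=9) has no partner → padded with NULL.
- b (bin_id=12) has no partner → padded with NULL.
- b (bin_id=7) has no partner → padded with NULL.
- b (bin_id=7) has no partner → padded with NULL.
- b (bin_id=11) has no partner → padded with NULL.
- 1 row(s) from i found no b partner → padded with NULL.
Total: 5 matched + 9 padded = 14 rows.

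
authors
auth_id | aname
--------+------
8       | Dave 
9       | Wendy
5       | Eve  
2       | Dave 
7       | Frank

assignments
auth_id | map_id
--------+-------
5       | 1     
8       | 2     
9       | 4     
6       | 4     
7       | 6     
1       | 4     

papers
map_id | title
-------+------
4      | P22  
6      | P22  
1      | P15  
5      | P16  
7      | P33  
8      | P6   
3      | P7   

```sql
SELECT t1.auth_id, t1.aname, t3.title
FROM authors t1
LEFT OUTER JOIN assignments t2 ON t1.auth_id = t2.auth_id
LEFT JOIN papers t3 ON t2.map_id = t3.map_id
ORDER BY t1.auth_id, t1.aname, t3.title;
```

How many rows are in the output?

Evaluate left to right. First `authors t1 LEFT JOIN assignments t2` on auth_id: 5 row(s).
Then LEFT JOIN `papers t3` on map_id: each of those 5 rows is kept; rows whose t2.map_id has no match in t3 get NULL for t3's columns.
Result: 5 row(s).

5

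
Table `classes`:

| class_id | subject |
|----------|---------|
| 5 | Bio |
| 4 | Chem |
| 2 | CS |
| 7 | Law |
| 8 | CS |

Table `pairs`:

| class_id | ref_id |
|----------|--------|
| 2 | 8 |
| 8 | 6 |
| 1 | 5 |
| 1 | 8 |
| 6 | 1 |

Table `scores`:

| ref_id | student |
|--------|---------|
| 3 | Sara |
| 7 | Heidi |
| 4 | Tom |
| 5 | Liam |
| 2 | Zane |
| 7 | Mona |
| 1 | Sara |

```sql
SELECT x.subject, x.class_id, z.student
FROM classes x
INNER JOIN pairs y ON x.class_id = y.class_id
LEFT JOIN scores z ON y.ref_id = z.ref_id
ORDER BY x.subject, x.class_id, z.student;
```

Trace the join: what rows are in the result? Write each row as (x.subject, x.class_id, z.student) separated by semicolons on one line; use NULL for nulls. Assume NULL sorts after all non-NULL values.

(CS, 2, NULL); (CS, 8, NULL)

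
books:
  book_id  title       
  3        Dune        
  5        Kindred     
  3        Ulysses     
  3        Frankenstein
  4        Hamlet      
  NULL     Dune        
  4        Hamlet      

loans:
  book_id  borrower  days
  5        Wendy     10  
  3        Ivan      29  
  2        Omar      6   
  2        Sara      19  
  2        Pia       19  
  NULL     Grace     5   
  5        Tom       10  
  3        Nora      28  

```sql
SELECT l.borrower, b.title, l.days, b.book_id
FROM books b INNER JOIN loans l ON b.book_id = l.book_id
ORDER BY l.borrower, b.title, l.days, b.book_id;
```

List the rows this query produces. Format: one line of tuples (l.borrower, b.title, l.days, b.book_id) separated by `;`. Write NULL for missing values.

INNER JOIN keeps only pairs where the ON condition holds.
Matching on b.book_id = l.book_id. A NULL in a compared column never satisfies the condition.
Matched pairs: 8.

(Ivan, Dune, 29, 3); (Ivan, Frankenstein, 29, 3); (Ivan, Ulysses, 29, 3); (Nora, Dune, 28, 3); (Nora, Frankenstein, 28, 3); (Nora, Ulysses, 28, 3); (Tom, Kindred, 10, 5); (Wendy, Kindred, 10, 5)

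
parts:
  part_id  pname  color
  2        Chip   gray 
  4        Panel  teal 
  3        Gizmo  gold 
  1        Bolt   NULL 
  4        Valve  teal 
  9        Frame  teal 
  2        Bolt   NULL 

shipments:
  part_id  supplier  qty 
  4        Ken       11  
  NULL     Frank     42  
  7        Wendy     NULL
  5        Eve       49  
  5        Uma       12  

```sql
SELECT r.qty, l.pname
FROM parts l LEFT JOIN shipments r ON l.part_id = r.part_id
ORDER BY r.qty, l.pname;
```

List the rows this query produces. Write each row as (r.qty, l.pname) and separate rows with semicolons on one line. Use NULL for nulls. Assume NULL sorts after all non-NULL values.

LEFT JOIN keeps every row from `parts`; unmatched rows get NULL for `shipments`'s columns.
Matching on l.part_id = r.part_id. A NULL in a compared column never satisfies the condition.
Matched pairs: 2; unmatched l rows kept: 5.

(11, Panel); (11, Valve); (NULL, Bolt); (NULL, Bolt); (NULL, Chip); (NULL, Frame); (NULL, Gizmo)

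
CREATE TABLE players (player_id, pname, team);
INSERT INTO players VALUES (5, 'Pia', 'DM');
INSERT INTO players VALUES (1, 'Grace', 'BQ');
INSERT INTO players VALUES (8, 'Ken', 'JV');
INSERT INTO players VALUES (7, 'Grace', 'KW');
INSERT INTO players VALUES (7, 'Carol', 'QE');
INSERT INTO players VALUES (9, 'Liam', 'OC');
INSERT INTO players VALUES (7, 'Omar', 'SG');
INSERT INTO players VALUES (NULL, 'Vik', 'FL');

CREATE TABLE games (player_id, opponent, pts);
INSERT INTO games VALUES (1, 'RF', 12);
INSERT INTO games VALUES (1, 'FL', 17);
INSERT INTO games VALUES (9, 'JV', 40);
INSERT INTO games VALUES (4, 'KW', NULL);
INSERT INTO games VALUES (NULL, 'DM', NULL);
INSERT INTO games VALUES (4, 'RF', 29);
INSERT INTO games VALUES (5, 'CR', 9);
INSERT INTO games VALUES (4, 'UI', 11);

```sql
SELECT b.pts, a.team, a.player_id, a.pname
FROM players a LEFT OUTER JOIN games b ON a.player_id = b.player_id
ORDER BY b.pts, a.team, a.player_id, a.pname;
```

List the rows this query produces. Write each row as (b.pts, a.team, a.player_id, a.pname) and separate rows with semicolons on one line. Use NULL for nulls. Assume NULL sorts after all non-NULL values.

(9, DM, 5, Pia); (12, BQ, 1, Grace); (17, BQ, 1, Grace); (40, OC, 9, Liam); (NULL, FL, NULL, Vik); (NULL, JV, 8, Ken); (NULL, KW, 7, Grace); (NULL, QE, 7, Carol); (NULL, SG, 7, Omar)

LEFT JOIN keeps every row from `players`; unmatched rows get NULL for `games`'s columns.
Matching on a.player_id = b.player_id. A NULL in a compared column never satisfies the condition.
Matched pairs: 4; unmatched a rows kept: 5.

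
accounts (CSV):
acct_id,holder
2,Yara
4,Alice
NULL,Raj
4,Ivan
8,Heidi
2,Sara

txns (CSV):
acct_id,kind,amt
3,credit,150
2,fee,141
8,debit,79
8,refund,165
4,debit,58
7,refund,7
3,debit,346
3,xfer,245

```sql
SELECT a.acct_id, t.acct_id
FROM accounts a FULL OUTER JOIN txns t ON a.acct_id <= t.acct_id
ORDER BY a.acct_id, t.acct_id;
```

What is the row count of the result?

FULL OUTER JOIN keeps every row from both sides; unmatched rows get NULL for the other side's columns.
Matching on a.acct_id <= t.acct_id. A NULL in a compared column never satisfies the condition.
Matched pairs: 26; unmatched a rows kept: 1; unmatched t rows kept: 0.
Total: 26 matched + 1 padded = 27 rows.

27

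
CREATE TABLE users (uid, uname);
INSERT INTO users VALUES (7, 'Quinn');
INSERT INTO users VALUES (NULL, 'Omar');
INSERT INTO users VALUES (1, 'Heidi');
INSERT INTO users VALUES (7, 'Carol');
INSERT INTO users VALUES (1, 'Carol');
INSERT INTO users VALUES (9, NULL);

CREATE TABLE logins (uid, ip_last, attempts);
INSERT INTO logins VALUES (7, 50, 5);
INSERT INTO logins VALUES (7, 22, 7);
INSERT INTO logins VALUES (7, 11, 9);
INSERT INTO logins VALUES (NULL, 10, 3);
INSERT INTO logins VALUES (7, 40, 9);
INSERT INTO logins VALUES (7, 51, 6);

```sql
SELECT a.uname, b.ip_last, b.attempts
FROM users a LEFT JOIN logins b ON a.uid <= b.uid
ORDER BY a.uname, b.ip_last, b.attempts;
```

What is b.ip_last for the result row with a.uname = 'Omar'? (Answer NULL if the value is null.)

LEFT JOIN keeps every row from `users`; unmatched rows get NULL for `logins`'s columns.
Matching on a.uid <= b.uid. A NULL in a compared column never satisfies the condition.
- uid=7: 5 matching b row(s), so 5 row(s) emitted.
- uid=NULL: no b row matches, row kept with b columns NULL.
- uid=1: 5 matching b row(s), so 5 row(s) emitted.
- uid=7: 5 matching b row(s), so 5 row(s) emitted.
- uid=1: 5 matching b row(s), so 5 row(s) emitted.
- uid=9: no b row matches, row kept with b columns NULL.

NULL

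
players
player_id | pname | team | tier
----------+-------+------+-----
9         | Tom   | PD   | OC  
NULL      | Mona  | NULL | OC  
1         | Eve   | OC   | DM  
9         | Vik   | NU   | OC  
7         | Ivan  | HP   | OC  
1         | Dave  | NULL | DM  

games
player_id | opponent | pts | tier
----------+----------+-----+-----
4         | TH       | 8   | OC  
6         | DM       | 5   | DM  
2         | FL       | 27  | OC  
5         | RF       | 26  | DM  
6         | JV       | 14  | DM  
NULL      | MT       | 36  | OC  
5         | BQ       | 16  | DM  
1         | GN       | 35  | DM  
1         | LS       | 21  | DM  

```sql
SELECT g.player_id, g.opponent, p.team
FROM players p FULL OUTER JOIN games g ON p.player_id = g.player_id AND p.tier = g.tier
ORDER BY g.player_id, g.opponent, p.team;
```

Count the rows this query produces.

15

FULL OUTER JOIN keeps every row from both sides; unmatched rows get NULL for the other side's columns.
Matching on p.player_id = g.player_id AND p.tier = g.tier. A NULL in a compared column never satisfies the condition.
- p row (player_id=9, tier=OC): no match → kept, g columns NULL.
- p row (player_id=NULL, tier=OC): no match → kept, g columns NULL.
- p row (player_id=1, tier=DM): matches 2 g row(s) → 2 output row(s).
- p row (player_id=9, tier=OC): no match → kept, g columns NULL.
- p row (player_id=7, tier=OC): no match → kept, g columns NULL.
- p row (player_id=1, tier=DM): matches 2 g row(s) → 2 output row(s).
- 7 row(s) from g found no p partner → padded with NULL.
Total: 4 matched + 11 padded = 15 rows.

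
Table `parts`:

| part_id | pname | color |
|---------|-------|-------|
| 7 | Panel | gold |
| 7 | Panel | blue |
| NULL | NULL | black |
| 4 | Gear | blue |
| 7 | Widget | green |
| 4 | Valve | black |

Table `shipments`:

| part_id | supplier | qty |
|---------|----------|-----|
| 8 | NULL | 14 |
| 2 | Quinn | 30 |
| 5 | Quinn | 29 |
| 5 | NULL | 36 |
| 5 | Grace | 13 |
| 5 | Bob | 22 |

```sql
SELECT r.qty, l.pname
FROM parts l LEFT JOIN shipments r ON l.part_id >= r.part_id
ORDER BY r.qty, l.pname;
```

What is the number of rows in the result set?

18

LEFT JOIN keeps every row from `parts`; unmatched rows get NULL for `shipments`'s columns.
Matching on l.part_id >= r.part_id. A NULL in a compared column never satisfies the condition.
- l row (part_id=7): matches 5 r row(s) → 5 output row(s).
- l row (part_id=7): matches 5 r row(s) → 5 output row(s).
- l row (part_id=NULL): no match → kept, r columns NULL.
- l row (part_id=4): matches 1 r row(s) → 1 output row(s).
- l row (part_id=7): matches 5 r row(s) → 5 output row(s).
- l row (part_id=4): matches 1 r row(s) → 1 output row(s).
Total: 17 matched + 1 padded = 18 rows.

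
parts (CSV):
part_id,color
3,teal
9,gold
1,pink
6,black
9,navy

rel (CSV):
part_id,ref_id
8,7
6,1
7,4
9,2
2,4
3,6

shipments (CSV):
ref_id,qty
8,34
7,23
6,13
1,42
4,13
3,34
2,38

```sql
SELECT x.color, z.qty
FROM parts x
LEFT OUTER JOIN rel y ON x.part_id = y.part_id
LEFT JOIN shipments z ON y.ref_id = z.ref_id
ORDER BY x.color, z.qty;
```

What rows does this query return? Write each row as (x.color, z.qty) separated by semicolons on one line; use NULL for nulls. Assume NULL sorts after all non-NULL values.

(black, 42); (gold, 38); (navy, 38); (pink, NULL); (teal, 13)

Joins associate left-to-right: parts LEFT JOIN rel on part_id gives 5 intermediate row(s).
Then LEFT JOIN `shipments z` on ref_id: each of those 5 rows is kept; rows whose y.ref_id has no match in z get NULL for z's columns.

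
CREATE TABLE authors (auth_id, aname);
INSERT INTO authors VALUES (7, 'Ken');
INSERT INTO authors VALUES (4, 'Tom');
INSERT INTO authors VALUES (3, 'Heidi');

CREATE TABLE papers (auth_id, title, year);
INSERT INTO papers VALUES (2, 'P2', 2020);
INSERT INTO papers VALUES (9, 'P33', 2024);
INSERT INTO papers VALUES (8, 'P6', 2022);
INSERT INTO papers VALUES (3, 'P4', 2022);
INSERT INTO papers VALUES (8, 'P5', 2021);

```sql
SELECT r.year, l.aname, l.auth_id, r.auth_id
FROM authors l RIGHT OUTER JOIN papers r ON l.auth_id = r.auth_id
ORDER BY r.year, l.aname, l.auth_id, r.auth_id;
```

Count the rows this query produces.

5

RIGHT JOIN keeps every row from `papers`; unmatched rows get NULL for `authors`'s columns.
Matching on l.auth_id = r.auth_id.
Matched pairs: 1; unmatched r rows kept: 4.
Total: 1 matched + 4 padded = 5 rows.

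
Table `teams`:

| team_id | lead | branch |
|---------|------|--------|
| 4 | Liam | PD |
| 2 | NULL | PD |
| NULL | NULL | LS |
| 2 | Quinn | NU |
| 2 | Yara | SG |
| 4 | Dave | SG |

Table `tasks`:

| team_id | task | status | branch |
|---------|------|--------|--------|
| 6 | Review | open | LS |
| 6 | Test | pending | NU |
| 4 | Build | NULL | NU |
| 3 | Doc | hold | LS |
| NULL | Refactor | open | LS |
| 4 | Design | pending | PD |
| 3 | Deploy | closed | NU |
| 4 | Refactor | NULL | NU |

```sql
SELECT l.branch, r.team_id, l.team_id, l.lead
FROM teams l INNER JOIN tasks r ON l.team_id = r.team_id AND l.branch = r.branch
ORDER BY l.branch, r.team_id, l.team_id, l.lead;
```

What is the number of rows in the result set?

1

INNER JOIN keeps only pairs where the ON condition holds.
Matching on l.team_id = r.team_id AND l.branch = r.branch. A NULL in a compared column never satisfies the condition.
Matched pairs: 1.
Total: 1 rows.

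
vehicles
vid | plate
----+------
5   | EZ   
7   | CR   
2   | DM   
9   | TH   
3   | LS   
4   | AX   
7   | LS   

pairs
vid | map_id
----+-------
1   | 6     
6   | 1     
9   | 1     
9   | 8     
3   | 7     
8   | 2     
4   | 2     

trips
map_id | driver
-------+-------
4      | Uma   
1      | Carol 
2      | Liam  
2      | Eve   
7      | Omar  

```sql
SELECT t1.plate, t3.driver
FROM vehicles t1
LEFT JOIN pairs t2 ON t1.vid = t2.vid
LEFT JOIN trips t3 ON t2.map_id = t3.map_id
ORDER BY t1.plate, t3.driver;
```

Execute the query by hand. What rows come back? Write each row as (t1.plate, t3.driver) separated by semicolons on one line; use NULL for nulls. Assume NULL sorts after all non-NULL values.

(AX, Eve); (AX, Liam); (CR, NULL); (DM, NULL); (EZ, NULL); (LS, Omar); (LS, NULL); (TH, Carol); (TH, NULL)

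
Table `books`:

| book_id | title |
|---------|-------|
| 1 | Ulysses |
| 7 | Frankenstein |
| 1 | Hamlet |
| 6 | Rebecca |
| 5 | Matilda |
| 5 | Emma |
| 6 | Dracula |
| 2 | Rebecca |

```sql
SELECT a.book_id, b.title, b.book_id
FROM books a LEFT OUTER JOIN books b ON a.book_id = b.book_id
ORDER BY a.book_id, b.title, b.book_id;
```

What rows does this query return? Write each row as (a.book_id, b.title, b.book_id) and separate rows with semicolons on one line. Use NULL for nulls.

(1, Hamlet, 1); (1, Hamlet, 1); (1, Ulysses, 1); (1, Ulysses, 1); (2, Rebecca, 2); (5, Emma, 5); (5, Emma, 5); (5, Matilda, 5); (5, Matilda, 5); (6, Dracula, 6); (6, Dracula, 6); (6, Rebecca, 6); (6, Rebecca, 6); (7, Frankenstein, 7)

LEFT JOIN keeps every row from `books a`; unmatched rows get NULL for `books b`'s columns.
Matching on a.book_id = b.book_id.
Matched pairs: 14; unmatched a rows kept: 0.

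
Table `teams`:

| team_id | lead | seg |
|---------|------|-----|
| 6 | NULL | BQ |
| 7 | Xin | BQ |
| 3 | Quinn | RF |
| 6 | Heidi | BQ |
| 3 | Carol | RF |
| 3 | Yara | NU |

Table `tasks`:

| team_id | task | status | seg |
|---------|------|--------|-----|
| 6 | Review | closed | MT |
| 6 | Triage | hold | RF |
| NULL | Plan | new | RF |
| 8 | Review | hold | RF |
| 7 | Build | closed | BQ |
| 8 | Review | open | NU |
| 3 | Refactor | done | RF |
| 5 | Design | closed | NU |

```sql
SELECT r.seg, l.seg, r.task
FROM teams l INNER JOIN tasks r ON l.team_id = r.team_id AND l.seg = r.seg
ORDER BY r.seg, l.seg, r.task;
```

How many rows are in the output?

3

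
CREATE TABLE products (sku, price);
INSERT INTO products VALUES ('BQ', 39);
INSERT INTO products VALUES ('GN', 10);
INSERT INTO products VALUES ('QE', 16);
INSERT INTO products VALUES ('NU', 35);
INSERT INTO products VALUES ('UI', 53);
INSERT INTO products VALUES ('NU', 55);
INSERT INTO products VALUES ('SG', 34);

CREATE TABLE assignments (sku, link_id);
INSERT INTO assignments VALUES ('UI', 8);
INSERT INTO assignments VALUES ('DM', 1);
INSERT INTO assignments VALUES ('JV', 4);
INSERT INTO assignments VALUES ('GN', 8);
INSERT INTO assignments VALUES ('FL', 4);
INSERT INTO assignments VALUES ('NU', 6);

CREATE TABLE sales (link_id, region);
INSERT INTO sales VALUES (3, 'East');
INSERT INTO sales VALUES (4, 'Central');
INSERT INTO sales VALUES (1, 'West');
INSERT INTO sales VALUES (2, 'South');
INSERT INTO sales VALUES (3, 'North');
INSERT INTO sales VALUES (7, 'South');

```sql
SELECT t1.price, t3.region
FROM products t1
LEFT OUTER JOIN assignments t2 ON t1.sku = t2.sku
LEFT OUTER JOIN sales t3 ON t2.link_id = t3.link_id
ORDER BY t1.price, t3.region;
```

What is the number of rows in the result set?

7

Step 1 — t1 LEFT JOIN t2 on sku → 7 row(s).
Then LEFT JOIN `sales t3` on link_id: each of those 7 rows is kept; rows whose t2.link_id has no match in t3 get NULL for t3's columns.
Result: 7 row(s).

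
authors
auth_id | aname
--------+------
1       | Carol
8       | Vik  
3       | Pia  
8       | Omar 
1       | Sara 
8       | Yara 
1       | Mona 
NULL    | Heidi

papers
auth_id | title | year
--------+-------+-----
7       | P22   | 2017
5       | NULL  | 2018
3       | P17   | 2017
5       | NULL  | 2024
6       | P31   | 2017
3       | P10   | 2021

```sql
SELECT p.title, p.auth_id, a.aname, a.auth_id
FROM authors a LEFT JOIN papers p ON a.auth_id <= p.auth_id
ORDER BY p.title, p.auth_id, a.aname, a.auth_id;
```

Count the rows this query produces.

28

LEFT JOIN keeps every row from `authors`; unmatched rows get NULL for `papers`'s columns.
Matching on a.auth_id <= p.auth_id. A NULL in a compared column never satisfies the condition.
- a (auth_id=1) pairs with 6 row(s) of p.
- a (auth_id=8) has no partner → padded with NULL.
- a (auth_id=3) pairs with 6 row(s) of p.
- a (auth_id=8) has no partner → padded with NULL.
- a (auth_id=1) pairs with 6 row(s) of p.
- a (auth_id=8) has no partner → padded with NULL.
- a (auth_id=1) pairs with 6 row(s) of p.
- a (auth_id=NULL) has no partner → padded with NULL.
Total: 24 matched + 4 padded = 28 rows.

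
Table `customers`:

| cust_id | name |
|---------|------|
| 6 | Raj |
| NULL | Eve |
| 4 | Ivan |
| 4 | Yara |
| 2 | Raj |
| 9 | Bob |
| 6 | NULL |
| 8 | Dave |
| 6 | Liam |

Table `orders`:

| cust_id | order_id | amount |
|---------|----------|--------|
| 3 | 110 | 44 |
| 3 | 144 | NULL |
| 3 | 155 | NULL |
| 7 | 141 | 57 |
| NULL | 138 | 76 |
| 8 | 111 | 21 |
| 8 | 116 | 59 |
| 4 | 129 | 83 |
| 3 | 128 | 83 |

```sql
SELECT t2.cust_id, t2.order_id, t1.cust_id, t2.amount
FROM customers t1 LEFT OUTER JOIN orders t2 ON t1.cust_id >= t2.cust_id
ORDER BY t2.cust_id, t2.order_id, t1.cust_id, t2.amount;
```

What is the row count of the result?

LEFT JOIN keeps every row from `customers`; unmatched rows get NULL for `orders`'s columns.
Matching on t1.cust_id >= t2.cust_id. A NULL in a compared column never satisfies the condition.
- t1[0] cust_id=6 → 5 match(es) in t2 → 5 row(s).
- t1[1] cust_id=NULL → no match; kept with NULLs on the t2 side.
- t1[2] cust_id=4 → 5 match(es) in t2 → 5 row(s).
- t1[3] cust_id=4 → 5 match(es) in t2 → 5 row(s).
- t1[4] cust_id=2 → no match; kept with NULLs on the t2 side.
- t1[5] cust_id=9 → 8 match(es) in t2 → 8 row(s).
- t1[6] cust_id=6 → 5 match(es) in t2 → 5 row(s).
- t1[7] cust_id=8 → 8 match(es) in t2 → 8 row(s).
- t1[8] cust_id=6 → 5 match(es) in t2 → 5 row(s).
Total: 41 matched + 2 padded = 43 rows.

43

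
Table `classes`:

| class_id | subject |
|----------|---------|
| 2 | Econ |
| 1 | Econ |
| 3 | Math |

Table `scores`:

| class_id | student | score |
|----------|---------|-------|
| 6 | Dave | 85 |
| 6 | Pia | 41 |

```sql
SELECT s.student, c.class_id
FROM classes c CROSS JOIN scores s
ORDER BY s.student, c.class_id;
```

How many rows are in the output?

CROSS JOIN pairs every row of `classes` with every row of `scores`: 3 × 2 = 6 rows.

6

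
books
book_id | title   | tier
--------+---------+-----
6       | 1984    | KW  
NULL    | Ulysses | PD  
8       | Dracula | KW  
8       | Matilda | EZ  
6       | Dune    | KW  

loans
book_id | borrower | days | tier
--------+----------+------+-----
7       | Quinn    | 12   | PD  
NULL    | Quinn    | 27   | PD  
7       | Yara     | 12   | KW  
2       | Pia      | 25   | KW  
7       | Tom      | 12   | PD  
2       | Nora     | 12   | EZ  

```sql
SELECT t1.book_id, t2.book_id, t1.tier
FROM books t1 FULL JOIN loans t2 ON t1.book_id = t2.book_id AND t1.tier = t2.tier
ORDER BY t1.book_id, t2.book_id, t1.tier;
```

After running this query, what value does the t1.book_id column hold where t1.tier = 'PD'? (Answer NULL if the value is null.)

NULL

FULL OUTER JOIN keeps every row from both sides; unmatched rows get NULL for the other side's columns.
Matching on t1.book_id = t2.book_id AND t1.tier = t2.tier. A NULL in a compared column never satisfies the condition.
Matched pairs: 0; unmatched t1 rows kept: 5; unmatched t2 rows kept: 6.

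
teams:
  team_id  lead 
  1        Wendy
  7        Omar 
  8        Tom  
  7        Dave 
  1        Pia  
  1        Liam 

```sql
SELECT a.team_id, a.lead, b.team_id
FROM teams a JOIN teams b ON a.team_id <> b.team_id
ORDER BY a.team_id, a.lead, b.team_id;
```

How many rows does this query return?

22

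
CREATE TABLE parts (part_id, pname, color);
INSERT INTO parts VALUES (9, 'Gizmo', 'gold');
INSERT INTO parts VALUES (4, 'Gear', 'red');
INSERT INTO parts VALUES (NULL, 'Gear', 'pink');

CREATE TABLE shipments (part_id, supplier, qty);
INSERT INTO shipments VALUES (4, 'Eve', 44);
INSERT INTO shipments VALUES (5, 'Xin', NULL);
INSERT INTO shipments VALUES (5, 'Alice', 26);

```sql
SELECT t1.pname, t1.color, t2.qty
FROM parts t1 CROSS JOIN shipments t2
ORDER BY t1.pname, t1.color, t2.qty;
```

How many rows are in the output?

9

CROSS JOIN pairs every row of `parts` with every row of `shipments`: 3 × 3 = 9 rows.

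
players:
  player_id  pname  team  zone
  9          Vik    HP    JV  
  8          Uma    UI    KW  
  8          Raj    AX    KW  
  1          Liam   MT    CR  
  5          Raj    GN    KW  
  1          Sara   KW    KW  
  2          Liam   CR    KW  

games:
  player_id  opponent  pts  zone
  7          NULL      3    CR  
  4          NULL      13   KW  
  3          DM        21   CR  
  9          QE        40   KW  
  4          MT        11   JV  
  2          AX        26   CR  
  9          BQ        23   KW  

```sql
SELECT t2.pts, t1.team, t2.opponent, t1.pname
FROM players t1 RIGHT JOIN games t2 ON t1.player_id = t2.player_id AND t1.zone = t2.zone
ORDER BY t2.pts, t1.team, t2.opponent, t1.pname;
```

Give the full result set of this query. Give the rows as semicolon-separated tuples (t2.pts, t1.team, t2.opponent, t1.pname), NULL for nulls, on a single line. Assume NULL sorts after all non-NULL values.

(3, NULL, NULL, NULL); (11, NULL, MT, NULL); (13, NULL, NULL, NULL); (21, NULL, DM, NULL); (23, NULL, BQ, NULL); (26, NULL, AX, NULL); (40, NULL, QE, NULL)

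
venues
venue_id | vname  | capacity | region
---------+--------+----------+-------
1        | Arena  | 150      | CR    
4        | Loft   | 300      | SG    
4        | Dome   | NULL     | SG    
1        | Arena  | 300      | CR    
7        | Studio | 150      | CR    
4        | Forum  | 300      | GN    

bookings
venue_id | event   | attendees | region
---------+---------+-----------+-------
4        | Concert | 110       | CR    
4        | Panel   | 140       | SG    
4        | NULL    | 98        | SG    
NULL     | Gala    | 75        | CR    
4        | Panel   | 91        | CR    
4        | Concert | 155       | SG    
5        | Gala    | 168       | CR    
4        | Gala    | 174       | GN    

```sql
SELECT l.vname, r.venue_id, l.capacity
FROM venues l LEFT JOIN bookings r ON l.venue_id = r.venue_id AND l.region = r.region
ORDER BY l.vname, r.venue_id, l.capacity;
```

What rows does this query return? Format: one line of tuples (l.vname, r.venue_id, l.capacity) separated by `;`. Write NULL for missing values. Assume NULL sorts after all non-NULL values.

LEFT JOIN keeps every row from `venues`; unmatched rows get NULL for `bookings`'s columns.
Matching on l.venue_id = r.venue_id AND l.region = r.region. A NULL in a compared column never satisfies the condition.
- l row (venue_id=1, region=CR): no match → kept, r columns NULL.
- l row (venue_id=4, region=SG): matches 3 r row(s) → 3 output row(s).
- l row (venue_id=4, region=SG): matches 3 r row(s) → 3 output row(s).
- l row (venue_id=1, region=CR): no match → kept, r columns NULL.
- l row (venue_id=7, region=CR): no match → kept, r columns NULL.
- l row (venue_id=4, region=GN): matches 1 r row(s) → 1 output row(s).
After projecting and ordering:
l.vname | r.venue_id | l.capacity
Arena | NULL | 150
Arena | NULL | 300
Dome | 4 | NULL
Dome | 4 | NULL
Dome | 4 | NULL
Forum | 4 | 300
Loft | 4 | 300
Loft | 4 | 300
Loft | 4 | 300
Studio | NULL | 150

(Arena, NULL, 150); (Arena, NULL, 300); (Dome, 4, NULL); (Dome, 4, NULL); (Dome, 4, NULL); (Forum, 4, 300); (Loft, 4, 300); (Loft, 4, 300); (Loft, 4, 300); (Studio, NULL, 150)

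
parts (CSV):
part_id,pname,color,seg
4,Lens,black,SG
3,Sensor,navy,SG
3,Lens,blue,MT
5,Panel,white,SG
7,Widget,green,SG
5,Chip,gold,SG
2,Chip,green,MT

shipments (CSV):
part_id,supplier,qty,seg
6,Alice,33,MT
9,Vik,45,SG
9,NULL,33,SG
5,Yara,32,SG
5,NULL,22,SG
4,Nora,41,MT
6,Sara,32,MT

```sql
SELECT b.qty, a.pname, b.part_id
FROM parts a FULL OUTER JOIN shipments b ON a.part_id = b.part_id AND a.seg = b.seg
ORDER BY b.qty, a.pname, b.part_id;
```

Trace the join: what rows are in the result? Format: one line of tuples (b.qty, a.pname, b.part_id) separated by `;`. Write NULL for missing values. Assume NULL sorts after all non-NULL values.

(22, Chip, 5); (22, Panel, 5); (32, Chip, 5); (32, Panel, 5); (32, NULL, 6); (33, NULL, 6); (33, NULL, 9); (41, NULL, 4); (45, NULL, 9); (NULL, Chip, NULL); (NULL, Lens, NULL); (NULL, Lens, NULL); (NULL, Sensor, NULL); (NULL, Widget, NULL)

FULL OUTER JOIN keeps every row from both sides; unmatched rows get NULL for the other side's columns.
Matching on a.part_id = b.part_id AND a.seg = b.seg.
- a row (part_id=4, seg=SG): no match → kept, b columns NULL.
- a row (part_id=3, seg=SG): no match → kept, b columns NULL.
- a row (part_id=3, seg=MT): no match → kept, b columns NULL.
- a row (part_id=5, seg=SG): matches 2 b row(s) → 2 output row(s).
- a row (part_id=7, seg=SG): no match → kept, b columns NULL.
- a row (part_id=5, seg=SG): matches 2 b row(s) → 2 output row(s).
- a row (part_id=2, seg=MT): no match → kept, b columns NULL.
- 5 row(s) from b found no a partner → padded with NULL.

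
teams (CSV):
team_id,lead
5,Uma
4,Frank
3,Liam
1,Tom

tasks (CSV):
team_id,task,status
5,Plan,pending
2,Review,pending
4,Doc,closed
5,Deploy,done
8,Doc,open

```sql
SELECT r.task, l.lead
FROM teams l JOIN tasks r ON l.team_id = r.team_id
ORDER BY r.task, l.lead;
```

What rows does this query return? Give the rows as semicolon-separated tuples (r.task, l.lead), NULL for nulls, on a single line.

(Deploy, Uma); (Doc, Frank); (Plan, Uma)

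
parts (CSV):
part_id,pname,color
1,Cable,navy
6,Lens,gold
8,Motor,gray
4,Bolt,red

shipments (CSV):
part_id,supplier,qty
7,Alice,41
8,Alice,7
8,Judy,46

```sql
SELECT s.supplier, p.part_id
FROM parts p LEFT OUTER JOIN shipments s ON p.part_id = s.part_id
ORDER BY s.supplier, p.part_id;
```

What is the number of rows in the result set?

5

LEFT JOIN keeps every row from `parts`; unmatched rows get NULL for `shipments`'s columns.
Matching on p.part_id = s.part_id.
Matched pairs: 2; unmatched p rows kept: 3.
Total: 2 matched + 3 padded = 5 rows.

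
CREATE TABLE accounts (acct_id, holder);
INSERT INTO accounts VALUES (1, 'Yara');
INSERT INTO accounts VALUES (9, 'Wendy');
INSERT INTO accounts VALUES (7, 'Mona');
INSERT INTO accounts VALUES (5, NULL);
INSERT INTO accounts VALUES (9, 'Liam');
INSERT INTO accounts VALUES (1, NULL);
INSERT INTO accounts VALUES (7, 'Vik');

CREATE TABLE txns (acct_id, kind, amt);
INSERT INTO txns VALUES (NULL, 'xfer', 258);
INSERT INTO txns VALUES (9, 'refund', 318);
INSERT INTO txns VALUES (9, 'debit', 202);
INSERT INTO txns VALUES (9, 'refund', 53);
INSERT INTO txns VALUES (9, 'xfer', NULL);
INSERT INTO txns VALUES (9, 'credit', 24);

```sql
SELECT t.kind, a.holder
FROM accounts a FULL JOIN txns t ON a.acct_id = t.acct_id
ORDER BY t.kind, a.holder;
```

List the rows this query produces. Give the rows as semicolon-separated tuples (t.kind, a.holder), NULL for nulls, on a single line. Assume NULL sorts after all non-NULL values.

FULL OUTER JOIN keeps every row from both sides; unmatched rows get NULL for the other side's columns.
Matching on a.acct_id = t.acct_id. A NULL in a compared column never satisfies the condition.
- a[0] acct_id=1 → no match; kept with NULLs on the t side.
- a[1] acct_id=9 → 5 match(es) in t → 5 row(s).
- a[2] acct_id=7 → no match; kept with NULLs on the t side.
- a[3] acct_id=5 → no match; kept with NULLs on the t side.
- a[4] acct_id=9 → 5 match(es) in t → 5 row(s).
- a[5] acct_id=1 → no match; kept with NULLs on the t side.
- a[6] acct_id=7 → no match; kept with NULLs on the t side.
- plus 1 unmatched t row(s), each kept with NULL a columns.

(credit, Liam); (credit, Wendy); (debit, Liam); (debit, Wendy); (refund, Liam); (refund, Liam); (refund, Wendy); (refund, Wendy); (xfer, Liam); (xfer, Wendy); (xfer, NULL); (NULL, Mona); (NULL, Vik); (NULL, Yara); (NULL, NULL); (NULL, NULL)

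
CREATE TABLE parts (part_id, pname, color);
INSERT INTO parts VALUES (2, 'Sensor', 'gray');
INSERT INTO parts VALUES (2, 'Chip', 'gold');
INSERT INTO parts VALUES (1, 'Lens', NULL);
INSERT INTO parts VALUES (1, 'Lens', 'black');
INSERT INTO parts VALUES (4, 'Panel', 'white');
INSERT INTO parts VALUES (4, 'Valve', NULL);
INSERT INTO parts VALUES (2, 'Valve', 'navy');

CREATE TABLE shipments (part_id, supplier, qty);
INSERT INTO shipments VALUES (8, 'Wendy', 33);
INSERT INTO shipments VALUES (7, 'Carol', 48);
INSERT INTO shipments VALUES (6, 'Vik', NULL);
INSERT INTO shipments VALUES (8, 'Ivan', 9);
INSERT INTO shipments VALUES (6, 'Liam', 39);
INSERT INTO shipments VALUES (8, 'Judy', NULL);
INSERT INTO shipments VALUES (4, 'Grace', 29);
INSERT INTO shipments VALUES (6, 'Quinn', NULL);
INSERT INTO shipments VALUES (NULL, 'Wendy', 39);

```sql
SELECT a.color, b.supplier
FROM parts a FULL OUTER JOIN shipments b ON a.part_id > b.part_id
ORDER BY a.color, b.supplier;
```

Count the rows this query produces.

FULL OUTER JOIN keeps every row from both sides; unmatched rows get NULL for the other side's columns.
Matching on a.part_id > b.part_id. A NULL in a compared column never satisfies the condition.
- a (part_id=2) has no partner → padded with NULL.
- a (part_id=2) has no partner → padded with NULL.
- a (part_id=1) has no partner → padded with NULL.
- a (part_id=1) has no partner → padded with NULL.
- a (part_id=4) has no partner → padded with NULL.
- a (part_id=4) has no partner → padded with NULL.
- a (part_id=2) has no partner → padded with NULL.
- 9 b row(s) had no a match → kept, a columns NULL.
Total: 0 matched + 16 padded = 16 rows.

16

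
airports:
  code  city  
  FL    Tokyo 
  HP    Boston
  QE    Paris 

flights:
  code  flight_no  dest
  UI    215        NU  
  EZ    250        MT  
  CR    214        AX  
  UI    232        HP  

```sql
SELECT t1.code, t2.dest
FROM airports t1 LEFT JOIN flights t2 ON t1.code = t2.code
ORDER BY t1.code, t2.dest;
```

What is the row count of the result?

3

LEFT JOIN keeps every row from `airports`; unmatched rows get NULL for `flights`'s columns.
Matching on t1.code = t2.code.
- code=FL: no t2 row matches, row kept with t2 columns NULL.
- code=HP: no t2 row matches, row kept with t2 columns NULL.
- code=QE: no t2 row matches, row kept with t2 columns NULL.
Total: 0 matched + 3 padded = 3 rows.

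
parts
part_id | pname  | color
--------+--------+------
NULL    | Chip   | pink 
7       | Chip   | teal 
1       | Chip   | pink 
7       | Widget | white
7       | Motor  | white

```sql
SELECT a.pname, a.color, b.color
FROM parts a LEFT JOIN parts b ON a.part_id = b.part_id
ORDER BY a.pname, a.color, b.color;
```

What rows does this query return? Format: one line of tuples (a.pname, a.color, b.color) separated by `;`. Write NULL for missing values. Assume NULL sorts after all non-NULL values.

LEFT JOIN keeps every row from `parts a`; unmatched rows get NULL for `parts b`'s columns.
Matching on a.part_id = b.part_id. A NULL in a compared column never satisfies the condition.
- part_id=NULL: no b row matches, row kept with b columns NULL.
- part_id=7: 3 matching b row(s), so 3 row(s) emitted.
- part_id=1: 1 matching b row(s), so 1 row(s) emitted.
- part_id=7: 3 matching b row(s), so 3 row(s) emitted.
- part_id=7: 3 matching b row(s), so 3 row(s) emitted.

(Chip, pink, pink); (Chip, pink, NULL); (Chip, teal, teal); (Chip, teal, white); (Chip, teal, white); (Motor, white, teal); (Motor, white, white); (Motor, white, white); (Widget, white, teal); (Widget, white, white); (Widget, white, white)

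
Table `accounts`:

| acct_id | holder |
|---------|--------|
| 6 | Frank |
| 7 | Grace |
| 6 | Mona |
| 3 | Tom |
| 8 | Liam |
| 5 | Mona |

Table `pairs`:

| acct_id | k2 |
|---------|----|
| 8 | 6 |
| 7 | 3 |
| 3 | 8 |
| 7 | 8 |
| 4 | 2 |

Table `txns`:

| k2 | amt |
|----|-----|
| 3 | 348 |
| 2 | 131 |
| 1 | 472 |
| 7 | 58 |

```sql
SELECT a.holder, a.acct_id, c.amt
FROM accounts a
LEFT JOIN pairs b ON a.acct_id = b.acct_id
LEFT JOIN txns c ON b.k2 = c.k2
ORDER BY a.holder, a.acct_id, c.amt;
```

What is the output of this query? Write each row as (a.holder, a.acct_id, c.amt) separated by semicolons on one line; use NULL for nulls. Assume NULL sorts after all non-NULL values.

(Frank, 6, NULL); (Grace, 7, 348); (Grace, 7, NULL); (Liam, 8, NULL); (Mona, 5, NULL); (Mona, 6, NULL); (Tom, 3, NULL)

Evaluate left to right. First `accounts a LEFT JOIN pairs b` on acct_id: 7 row(s).
Then LEFT JOIN `txns c` on k2: each of those 7 rows is kept; rows whose b.k2 has no match in c get NULL for c's columns.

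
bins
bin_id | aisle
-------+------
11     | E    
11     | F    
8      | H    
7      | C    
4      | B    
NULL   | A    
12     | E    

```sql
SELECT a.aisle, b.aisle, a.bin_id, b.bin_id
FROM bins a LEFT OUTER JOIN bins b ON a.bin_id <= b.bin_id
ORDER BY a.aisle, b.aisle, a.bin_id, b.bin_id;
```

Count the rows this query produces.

23

LEFT JOIN keeps every row from `bins a`; unmatched rows get NULL for `bins b`'s columns.
Matching on a.bin_id <= b.bin_id. A NULL in a compared column never satisfies the condition.
- a[0] bin_id=11 → 3 match(es) in b → 3 row(s).
- a[1] bin_id=11 → 3 match(es) in b → 3 row(s).
- a[2] bin_id=8 → 4 match(es) in b → 4 row(s).
- a[3] bin_id=7 → 5 match(es) in b → 5 row(s).
- a[4] bin_id=4 → 6 match(es) in b → 6 row(s).
- a[5] bin_id=NULL → no match; kept with NULLs on the b side.
- a[6] bin_id=12 → 1 match(es) in b → 1 row(s).
Total: 22 matched + 1 padded = 23 rows.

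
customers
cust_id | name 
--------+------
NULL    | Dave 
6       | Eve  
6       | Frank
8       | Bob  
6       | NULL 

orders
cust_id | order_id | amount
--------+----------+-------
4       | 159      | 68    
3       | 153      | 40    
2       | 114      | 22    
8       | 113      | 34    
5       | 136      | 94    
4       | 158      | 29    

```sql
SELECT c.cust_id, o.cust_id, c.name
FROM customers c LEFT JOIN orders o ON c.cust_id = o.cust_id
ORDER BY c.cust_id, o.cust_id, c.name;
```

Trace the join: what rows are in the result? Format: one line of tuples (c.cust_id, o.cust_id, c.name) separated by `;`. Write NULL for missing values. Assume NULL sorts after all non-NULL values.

(6, NULL, Eve); (6, NULL, Frank); (6, NULL, NULL); (8, 8, Bob); (NULL, NULL, Dave)

LEFT JOIN keeps every row from `customers`; unmatched rows get NULL for `orders`'s columns.
Matching on c.cust_id = o.cust_id. A NULL in a compared column never satisfies the condition.
- c (cust_id=NULL) has no partner → padded with NULL.
- c (cust_id=6) has no partner → padded with NULL.
- c (cust_id=6) has no partner → padded with NULL.
- c (cust_id=8) pairs with 1 row(s) of o.
- c (cust_id=6) has no partner → padded with NULL.
After projecting and ordering:
c.cust_id | o.cust_id | c.name
6 | NULL | Eve
6 | NULL | Frank
6 | NULL | NULL
8 | 8 | Bob
NULL | NULL | Dave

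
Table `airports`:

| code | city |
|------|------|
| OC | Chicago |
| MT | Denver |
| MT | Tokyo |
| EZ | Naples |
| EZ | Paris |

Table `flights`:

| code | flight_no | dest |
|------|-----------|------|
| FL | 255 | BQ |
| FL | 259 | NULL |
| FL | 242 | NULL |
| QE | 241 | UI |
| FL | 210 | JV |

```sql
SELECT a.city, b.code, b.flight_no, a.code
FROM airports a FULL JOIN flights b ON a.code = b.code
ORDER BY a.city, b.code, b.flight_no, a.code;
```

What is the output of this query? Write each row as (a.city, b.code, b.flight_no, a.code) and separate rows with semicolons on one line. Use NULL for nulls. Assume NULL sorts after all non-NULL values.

FULL OUTER JOIN keeps every row from both sides; unmatched rows get NULL for the other side's columns.
Matching on a.code = b.code.
- a row (code=OC): no match → kept, b columns NULL.
- a row (code=MT): no match → kept, b columns NULL.
- a row (code=MT): no match → kept, b columns NULL.
- a row (code=EZ): no match → kept, b columns NULL.
- a row (code=EZ): no match → kept, b columns NULL.
- plus 5 unmatched b row(s), each kept with NULL a columns.
After projecting and ordering:
a.city | b.code | b.flight_no | a.code
Chicago | NULL | NULL | OC
Denver | NULL | NULL | MT
Naples | NULL | NULL | EZ
Paris | NULL | NULL | EZ
Tokyo | NULL | NULL | MT
NULL | FL | 210 | NULL
NULL | FL | 242 | NULL
NULL | FL | 255 | NULL
NULL | FL | 259 | NULL
NULL | QE | 241 | NULL

(Chicago, NULL, NULL, OC); (Denver, NULL, NULL, MT); (Naples, NULL, NULL, EZ); (Paris, NULL, NULL, EZ); (Tokyo, NULL, NULL, MT); (NULL, FL, 210, NULL); (NULL, FL, 242, NULL); (NULL, FL, 255, NULL); (NULL, FL, 259, NULL); (NULL, QE, 241, NULL)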